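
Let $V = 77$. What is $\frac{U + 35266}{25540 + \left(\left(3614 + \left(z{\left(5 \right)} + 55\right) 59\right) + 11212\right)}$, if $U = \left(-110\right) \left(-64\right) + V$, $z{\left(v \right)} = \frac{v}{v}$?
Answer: $\frac{3853}{3970} \approx 0.97053$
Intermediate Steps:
$z{\left(v \right)} = 1$
$U = 7117$ ($U = \left(-110\right) \left(-64\right) + 77 = 7040 + 77 = 7117$)
$\frac{U + 35266}{25540 + \left(\left(3614 + \left(z{\left(5 \right)} + 55\right) 59\right) + 11212\right)} = \frac{7117 + 35266}{25540 + \left(\left(3614 + \left(1 + 55\right) 59\right) + 11212\right)} = \frac{42383}{25540 + \left(\left(3614 + 56 \cdot 59\right) + 11212\right)} = \frac{42383}{25540 + \left(\left(3614 + 3304\right) + 11212\right)} = \frac{42383}{25540 + \left(6918 + 11212\right)} = \frac{42383}{25540 + 18130} = \frac{42383}{43670} = 42383 \cdot \frac{1}{43670} = \frac{3853}{3970}$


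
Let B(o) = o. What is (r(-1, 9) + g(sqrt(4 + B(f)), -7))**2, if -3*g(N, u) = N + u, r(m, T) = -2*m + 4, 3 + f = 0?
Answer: 64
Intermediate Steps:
f = -3 (f = -3 + 0 = -3)
r(m, T) = 4 - 2*m
g(N, u) = -N/3 - u/3 (g(N, u) = -(N + u)/3 = -N/3 - u/3)
(r(-1, 9) + g(sqrt(4 + B(f)), -7))**2 = ((4 - 2*(-1)) + (-sqrt(4 - 3)/3 - 1/3*(-7)))**2 = ((4 + 2) + (-sqrt(1)/3 + 7/3))**2 = (6 + (-1/3*1 + 7/3))**2 = (6 + (-1/3 + 7/3))**2 = (6 + 2)**2 = 8**2 = 64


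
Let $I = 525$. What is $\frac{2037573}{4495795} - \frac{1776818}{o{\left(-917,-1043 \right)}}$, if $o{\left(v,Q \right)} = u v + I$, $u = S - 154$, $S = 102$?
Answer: $- \frac{7889980123553}{216737781155} \approx -36.403$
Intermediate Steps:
$u = -52$ ($u = 102 - 154 = -52$)
$o{\left(v,Q \right)} = 525 - 52 v$ ($o{\left(v,Q \right)} = - 52 v + 525 = 525 - 52 v$)
$\frac{2037573}{4495795} - \frac{1776818}{o{\left(-917,-1043 \right)}} = \frac{2037573}{4495795} - \frac{1776818}{525 - -47684} = 2037573 \cdot \frac{1}{4495795} - \frac{1776818}{525 + 47684} = \frac{2037573}{4495795} - \frac{1776818}{48209} = - \frac{7889980123553}{216737781155}$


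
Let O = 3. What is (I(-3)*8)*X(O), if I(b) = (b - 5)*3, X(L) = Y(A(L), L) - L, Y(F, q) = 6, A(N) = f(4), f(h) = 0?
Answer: -576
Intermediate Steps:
A(N) = 0
X(L) = 6 - L
I(b) = -15 + 3*b (I(b) = (-5 + b)*3 = -15 + 3*b)
(I(-3)*8)*X(O) = ((-15 + 3*(-3))*8)*(6 - 1*3) = ((-15 - 9)*8)*(6 - 3) = -24*8*3 = -192*3 = -576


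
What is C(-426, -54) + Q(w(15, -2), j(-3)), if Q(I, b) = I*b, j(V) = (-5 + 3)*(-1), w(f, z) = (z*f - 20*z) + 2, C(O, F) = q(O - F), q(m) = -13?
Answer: 11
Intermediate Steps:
C(O, F) = -13
w(f, z) = 2 - 20*z + f*z (w(f, z) = (f*z - 20*z) + 2 = (-20*z + f*z) + 2 = 2 - 20*z + f*z)
j(V) = 2 (j(V) = -2*(-1) = 2)
C(-426, -54) + Q(w(15, -2), j(-3)) = -13 + (2 - 20*(-2) + 15*(-2))*2 = -13 + (2 + 40 - 30)*2 = -13 + 12*2 = -13 + 24 = 11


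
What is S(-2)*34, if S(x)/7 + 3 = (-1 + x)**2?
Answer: 1428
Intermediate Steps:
S(x) = -21 + 7*(-1 + x)**2
S(-2)*34 = (-21 + 7*(-1 - 2)**2)*34 = (-21 + 7*(-3)**2)*34 = (-21 + 7*9)*34 = (-21 + 63)*34 = 42*34 = 1428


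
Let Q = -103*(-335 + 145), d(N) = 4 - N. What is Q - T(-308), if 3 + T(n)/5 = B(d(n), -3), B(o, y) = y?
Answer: 19600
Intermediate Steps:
T(n) = -30 (T(n) = -15 + 5*(-3) = -15 - 15 = -30)
Q = 19570 (Q = -103*(-190) = 19570)
Q - T(-308) = 19570 - 1*(-30) = 19570 + 30 = 19600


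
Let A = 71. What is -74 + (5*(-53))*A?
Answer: -18889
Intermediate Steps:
-74 + (5*(-53))*A = -74 + (5*(-53))*71 = -74 - 265*71 = -74 - 18815 = -18889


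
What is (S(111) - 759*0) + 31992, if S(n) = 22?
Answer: 32014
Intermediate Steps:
(S(111) - 759*0) + 31992 = (22 - 759*0) + 31992 = (22 + 0) + 31992 = 22 + 31992 = 32014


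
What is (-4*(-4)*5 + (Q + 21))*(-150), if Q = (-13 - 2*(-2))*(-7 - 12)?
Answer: -40800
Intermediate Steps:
Q = 171 (Q = (-13 + 4)*(-19) = -9*(-19) = 171)
(-4*(-4)*5 + (Q + 21))*(-150) = (-4*(-4)*5 + (171 + 21))*(-150) = (16*5 + 192)*(-150) = (80 + 192)*(-150) = 272*(-150) = -40800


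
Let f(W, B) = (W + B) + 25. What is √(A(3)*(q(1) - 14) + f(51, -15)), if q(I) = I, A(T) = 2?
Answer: √35 ≈ 5.9161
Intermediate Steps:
f(W, B) = 25 + B + W (f(W, B) = (B + W) + 25 = 25 + B + W)
√(A(3)*(q(1) - 14) + f(51, -15)) = √(2*(1 - 14) + (25 - 15 + 51)) = √(2*(-13) + 61) = √(-26 + 61) = √35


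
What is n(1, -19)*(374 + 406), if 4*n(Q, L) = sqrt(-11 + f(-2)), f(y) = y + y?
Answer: 195*I*sqrt(15) ≈ 755.23*I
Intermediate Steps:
f(y) = 2*y
n(Q, L) = I*sqrt(15)/4 (n(Q, L) = sqrt(-11 + 2*(-2))/4 = sqrt(-11 - 4)/4 = sqrt(-15)/4 = (I*sqrt(15))/4 = I*sqrt(15)/4)
n(1, -19)*(374 + 406) = (I*sqrt(15)/4)*(374 + 406) = (I*sqrt(15)/4)*780 = 195*I*sqrt(15)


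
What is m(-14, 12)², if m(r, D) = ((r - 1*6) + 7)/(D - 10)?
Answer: 169/4 ≈ 42.250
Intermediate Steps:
m(r, D) = (1 + r)/(-10 + D) (m(r, D) = ((r - 6) + 7)/(-10 + D) = ((-6 + r) + 7)/(-10 + D) = (1 + r)/(-10 + D))
m(-14, 12)² = ((1 - 14)/(-10 + 12))² = (-13/2)² = 169/4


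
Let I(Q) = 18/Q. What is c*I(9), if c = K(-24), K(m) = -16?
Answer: -32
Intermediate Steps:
c = -16
c*I(9) = -288/9 = -16*2 = -32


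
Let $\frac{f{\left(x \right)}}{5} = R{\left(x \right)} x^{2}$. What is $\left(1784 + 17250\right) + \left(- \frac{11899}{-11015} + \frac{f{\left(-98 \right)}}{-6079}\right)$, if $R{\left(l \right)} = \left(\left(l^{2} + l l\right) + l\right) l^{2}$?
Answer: $- \frac{97076429280836689}{66960185} \approx -1.4498 \cdot 10^{9}$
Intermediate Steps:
$R{\left(l \right)} = l^{2} \left(l + 2 l^{2}\right)$ ($R{\left(l \right)} = \left(\left(l^{2} + l^{2}\right) + l\right) l^{2} = \left(2 l^{2} + l\right) l^{2} = \left(l + 2 l^{2}\right) l^{2} = l^{2} \left(l + 2 l^{2}\right)$)
$f{\left(x \right)} = 5 x^{5} \left(1 + 2 x\right)$ ($f{\left(x \right)} = 5 x^{3} \left(1 + 2 x\right) x^{2} = 5 x^{5} \left(1 + 2 x\right)$)
$\left(1784 + 17250\right) + \left(- \frac{11899}{-11015} + \frac{f{\left(-98 \right)}}{-6079}\right) = \left(1784 + 17250\right) + \left(- \frac{11899}{-11015} + \frac{\left(-98\right)^{5} \left(5 + 10 \left(-98\right)\right)}{-6079}\right) = 19034 + \left(\left(-11899\right) \left(- \frac{1}{11015}\right) + - 9039207968 \left(5 - 980\right) \left(- \frac{1}{6079}\right)\right) = 19034 + \left(\frac{11899}{11015} + \left(-9039207968\right) \left(-975\right) \left(- \frac{1}{6079}\right)\right) = 19034 + \left(\frac{11899}{11015} + 8813227768800 \left(- \frac{1}{6079}\right)\right) = 19034 + \left(\frac{11899}{11015} - \frac{8813227768800}{6079}\right) = 19034 - \frac{97077703800997979}{66960185} = - \frac{97076429280836689}{66960185}$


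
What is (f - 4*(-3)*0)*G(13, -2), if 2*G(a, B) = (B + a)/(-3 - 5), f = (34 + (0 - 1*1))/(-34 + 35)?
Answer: -363/16 ≈ -22.688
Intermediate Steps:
f = 33 (f = (34 + (0 - 1))/1 = (34 - 1)*1 = 33*1 = 33)
G(a, B) = -B/16 - a/16 (G(a, B) = ((B + a)/(-3 - 5))/2 = ((B + a)/(-8))/2 = ((B + a)*(-⅛))/2 = (-B/8 - a/8)/2 = -B/16 - a/16)
(f - 4*(-3)*0)*G(13, -2) = (33 - 4*(-3)*0)*(-1/16*(-2) - 1/16*13) = (33 + 12*0)*(⅛ - 13/16) = (33 + 0)*(-11/16) = 33*(-11/16) = -363/16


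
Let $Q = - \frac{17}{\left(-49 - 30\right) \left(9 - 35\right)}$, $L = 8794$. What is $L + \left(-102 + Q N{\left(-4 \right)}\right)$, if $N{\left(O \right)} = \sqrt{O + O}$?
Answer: $8692 - \frac{17 i \sqrt{2}}{1027} \approx 8692.0 - 0.02341 i$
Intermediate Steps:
$N{\left(O \right)} = \sqrt{2} \sqrt{O}$ ($N{\left(O \right)} = \sqrt{2 O} = \sqrt{2} \sqrt{O}$)
$Q = - \frac{17}{2054}$ ($Q = - \frac{17}{\left(-79\right) \left(-26\right)} = - \frac{17}{2054} \approx -0.0082765$)
$L + \left(-102 + Q N{\left(-4 \right)}\right) = 8794 - \left(102 + \frac{17 \sqrt{2} \sqrt{-4}}{2054}\right) = 8794 - \left(102 + \frac{17 \sqrt{2} \cdot 2 i}{2054}\right) = 8794 - \left(102 + \frac{17 \cdot 2 i \sqrt{2}}{2054}\right) = 8794 - \left(102 + \frac{17 i \sqrt{2}}{1027}\right) = 8692 - \frac{17 i \sqrt{2}}{1027}$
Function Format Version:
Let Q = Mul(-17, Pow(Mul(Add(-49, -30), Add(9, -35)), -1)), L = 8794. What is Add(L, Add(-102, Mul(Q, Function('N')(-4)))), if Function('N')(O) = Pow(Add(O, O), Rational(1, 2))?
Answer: Add(8692, Mul(Rational(-17, 1027), I, Pow(2, Rational(1, 2)))) ≈ Add(8692.0, Mul(-0.023410, I))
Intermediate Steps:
Function('N')(O) = Mul(Pow(2, Rational(1, 2)), Pow(O, Rational(1, 2))) (Function('N')(O) = Pow(Mul(2, O), Rational(1, 2)) = Mul(Pow(2, Rational(1, 2)), Pow(O, Rational(1, 2))))
Q = Rational(-17, 2054) (Q = Mul(-17, Pow(Mul(-79, -26), -1)) = Mul(-17, Pow(2054, -1)) = Mul(-17, Rational(1, 2054)) = Rational(-17, 2054) ≈ -0.0082765)
Add(L, Add(-102, Mul(Q, Function('N')(-4)))) = Add(8794, Add(-102, Mul(Rational(-17, 2054), Mul(Pow(2, Rational(1, 2)), Pow(-4, Rational(1, 2)))))) = Add(8794, Add(-102, Mul(Rational(-17, 2054), Mul(Pow(2, Rational(1, 2)), Mul(2, I))))) = Add(8794, Add(-102, Mul(Rational(-17, 2054), Mul(2, I, Pow(2, Rational(1, 2)))))) = Add(8794, Add(-102, Mul(Rational(-17, 1027), I, Pow(2, Rational(1, 2))))) = Add(8692, Mul(Rational(-17, 1027), I, Pow(2, Rational(1, 2))))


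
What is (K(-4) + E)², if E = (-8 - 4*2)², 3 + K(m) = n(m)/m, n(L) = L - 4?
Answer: 65025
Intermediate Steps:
n(L) = -4 + L
K(m) = -3 + (-4 + m)/m
E = 256 (E = (-8 - 8)² = (-16)² = 256)
(K(-4) + E)² = ((-2 - 4/(-4)) + 256)² = ((-2 - 4*(-¼)) + 256)² = ((-2 + 1) + 256)² = (-1 + 256)² = 255² = 65025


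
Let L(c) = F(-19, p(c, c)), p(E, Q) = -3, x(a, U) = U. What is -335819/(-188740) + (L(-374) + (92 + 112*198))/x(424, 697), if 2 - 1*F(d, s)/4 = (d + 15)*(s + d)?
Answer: 4372001603/131551780 ≈ 33.234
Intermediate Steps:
F(d, s) = 8 - 4*(15 + d)*(d + s) (F(d, s) = 8 - 4*(d + 15)*(s + d) = 8 - 4*(15 + d)*(d + s))
L(c) = -344 (L(c) = 8 - 60*(-19) - 60*(-3) - 4*(-19)² - 4*(-19)*(-3) = 8 + 1140 + 180 - 4*361 - 228 = 8 + 1140 + 180 - 1444 - 228 = -344)
-335819/(-188740) + (L(-374) + (92 + 112*198))/x(424, 697) = -335819/(-188740) + (-344 + (92 + 112*198))/697 = -335819*(-1/188740) + (-344 + (92 + 22176))*(1/697) = 335819/188740 + (-344 + 22268)*(1/697) = 335819/188740 + 21924*(1/697) = 335819/188740 + 21924/697 = 4372001603/131551780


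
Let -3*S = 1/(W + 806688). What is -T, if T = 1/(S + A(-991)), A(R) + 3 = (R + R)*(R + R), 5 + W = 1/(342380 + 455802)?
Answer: -1931639550921/7588100212312735459 ≈ -2.5456e-7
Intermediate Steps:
W = -3990909/798182 (W = -5 + 1/(342380 + 455802) = -5 + 1/798182 = -3990909/798182 ≈ -5.0000)
A(R) = -3 + 4*R**2 (A(R) = -3 + (R + R)*(R + R) = -3 + (2*R)*(2*R) = -3 + 4*R**2)
S = -798182/1931639550921 (S = -1/(3*(-3990909/798182 + 806688)) = -1/(3*643879850307/798182) = -1/3*798182/643879850307 = -798182/1931639550921 ≈ -4.1321e-7)
T = 1931639550921/7588100212312735459 (T = 1/(-798182/1931639550921 + (-3 + 4*(-991)**2)) = 1/(-798182/1931639550921 + (-3 + 4*982081)) = 1/(-798182/1931639550921 + (-3 + 3928324)) = 1/(-798182/1931639550921 + 3928321) = 1/(7588100212312735459/1931639550921) = 1931639550921/7588100212312735459 ≈ 2.5456e-7)
-T = -1*1931639550921/7588100212312735459 = -1931639550921/7588100212312735459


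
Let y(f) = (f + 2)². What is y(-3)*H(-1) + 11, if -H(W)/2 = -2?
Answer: 15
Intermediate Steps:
y(f) = (2 + f)²
H(W) = 4 (H(W) = -2*(-2) = 4)
y(-3)*H(-1) + 11 = (2 - 3)²*4 + 11 = (-1)²*4 + 11 = 1*4 + 11 = 4 + 11 = 15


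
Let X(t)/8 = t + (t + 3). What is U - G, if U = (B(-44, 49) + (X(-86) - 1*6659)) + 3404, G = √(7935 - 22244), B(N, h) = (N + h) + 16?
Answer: -4586 - I*√14309 ≈ -4586.0 - 119.62*I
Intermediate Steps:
X(t) = 24 + 16*t (X(t) = 8*(t + (t + 3)) = 8*(t + (3 + t)) = 8*(3 + 2*t) = 24 + 16*t)
B(N, h) = 16 + N + h
G = I*√14309 (G = √(-14309) = I*√14309 ≈ 119.62*I)
U = -4586 (U = ((16 - 44 + 49) + ((24 + 16*(-86)) - 1*6659)) + 3404 = (21 + ((24 - 1376) - 6659)) + 3404 = (21 + (-1352 - 6659)) + 3404 = (21 - 8011) + 3404 = -7990 + 3404 = -4586)
U - G = -4586 - I*√14309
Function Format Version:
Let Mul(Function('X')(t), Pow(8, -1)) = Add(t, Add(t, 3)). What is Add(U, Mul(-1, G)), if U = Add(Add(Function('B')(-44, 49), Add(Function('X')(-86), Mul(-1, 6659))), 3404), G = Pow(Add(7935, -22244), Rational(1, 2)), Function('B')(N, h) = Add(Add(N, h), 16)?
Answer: Add(-4586, Mul(-1, I, Pow(14309, Rational(1, 2)))) ≈ Add(-4586.0, Mul(-119.62, I))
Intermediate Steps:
Function('X')(t) = Add(24, Mul(16, t)) (Function('X')(t) = Mul(8, Add(t, Add(t, 3))) = Mul(8, Add(t, Add(3, t))) = Mul(8, Add(3, Mul(2, t))) = Add(24, Mul(16, t)))
Function('B')(N, h) = Add(16, N, h)
G = Mul(I, Pow(14309, Rational(1, 2))) (G = Pow(-14309, Rational(1, 2)) = Mul(I, Pow(14309, Rational(1, 2))) ≈ Mul(119.62, I))
U = -4586 (U = Add(Add(Add(16, -44, 49), Add(Add(24, Mul(16, -86)), Mul(-1, 6659))), 3404) = Add(Add(21, Add(Add(24, -1376), -6659)), 3404) = Add(Add(21, Add(-1352, -6659)), 3404) = Add(Add(21, -8011), 3404) = Add(-7990, 3404) = -4586)
Add(U, Mul(-1, G)) = Add(-4586, Mul(-1, Mul(I, Pow(14309, Rational(1, 2))))) = Add(-4586, Mul(-1, I, Pow(14309, Rational(1, 2))))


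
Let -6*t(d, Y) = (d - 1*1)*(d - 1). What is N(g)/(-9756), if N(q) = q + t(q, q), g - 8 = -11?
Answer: 17/29268 ≈ 0.00058084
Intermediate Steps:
t(d, Y) = -(-1 + d)²/6 (t(d, Y) = -(d - 1*1)*(d - 1)/6 = -(d - 1)*(-1 + d)/6 = -(-1 + d)*(-1 + d)/6 = -(-1 + d)²/6)
g = -3 (g = 8 - 11 = -3)
N(q) = q - (-1 + q)²/6
N(g)/(-9756) = (-3 - (-1 - 3)²/6)/(-9756) = (-3 - ⅙*(-4)²)*(-1/9756) = (-3 - ⅙*16)*(-1/9756) = (-3 - 8/3)*(-1/9756) = -17/3*(-1/9756) = 17/29268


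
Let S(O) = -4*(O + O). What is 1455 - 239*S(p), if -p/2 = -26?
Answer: 100879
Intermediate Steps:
p = 52 (p = -2*(-26) = 52)
S(O) = -8*O
1455 - 239*S(p) = 1455 - (-1912)*52 = 1455 - 239*(-416) = 1455 + 99424 = 100879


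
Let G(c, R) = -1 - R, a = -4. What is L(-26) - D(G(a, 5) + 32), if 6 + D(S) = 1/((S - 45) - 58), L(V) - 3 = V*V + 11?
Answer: 53593/77 ≈ 696.01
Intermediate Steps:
L(V) = 14 + V² (L(V) = 3 + (V*V + 11) = 3 + (V² + 11) = 3 + (11 + V²) = 14 + V²)
D(S) = -6 + 1/(-103 + S) (D(S) = -6 + 1/((S - 45) - 58) = -6 + 1/((-45 + S) - 58) = -6 + 1/(-103 + S))
L(-26) - D(G(a, 5) + 32) = (14 + (-26)²) - (619 - 6*((-1 - 1*5) + 32))/(-103 + ((-1 - 1*5) + 32)) = (14 + 676) - (619 - 6*((-1 - 5) + 32))/(-103 + ((-1 - 5) + 32)) = 690 - (619 - 6*(-6 + 32))/(-103 + (-6 + 32)) = 690 - (619 - 6*26)/(-103 + 26) = 690 - (619 - 156)/(-77) = 690 - (-1)*463/77 = 690 - 1*(-463/77) = 690 + 463/77 = 53593/77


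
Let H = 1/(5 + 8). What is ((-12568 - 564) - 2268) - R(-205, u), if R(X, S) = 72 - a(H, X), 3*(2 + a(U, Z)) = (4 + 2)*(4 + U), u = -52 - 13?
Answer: -201056/13 ≈ -15466.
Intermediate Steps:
u = -65
H = 1/13 ≈ 0.076923
a(U, Z) = 6 + 2*U (a(U, Z) = -2 + ((4 + 2)*(4 + U))/3 = -2 + (6*(4 + U))/3 = -2 + (24 + 6*U)/3 = -2 + (8 + 2*U) = 6 + 2*U)
R(X, S) = 856/13 (R(X, S) = 72 - (6 + 2*(1/13)) = 72 - (6 + 2/13) = 72 - 1*80/13 = 72 - 80/13 = 856/13)
((-12568 - 564) - 2268) - R(-205, u) = ((-12568 - 564) - 2268) - 1*856/13 = (-13132 - 2268) - 856/13 = -15400 - 856/13 = -201056/13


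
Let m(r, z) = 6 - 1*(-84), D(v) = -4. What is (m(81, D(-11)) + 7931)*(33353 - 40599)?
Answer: -58120166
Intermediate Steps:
m(r, z) = 90 (m(r, z) = 6 + 84 = 90)
(m(81, D(-11)) + 7931)*(33353 - 40599) = (90 + 7931)*(33353 - 40599) = 8021*(-7246) = -58120166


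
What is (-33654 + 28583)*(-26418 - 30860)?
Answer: 290456738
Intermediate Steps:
(-33654 + 28583)*(-26418 - 30860) = -5071*(-57278) = 290456738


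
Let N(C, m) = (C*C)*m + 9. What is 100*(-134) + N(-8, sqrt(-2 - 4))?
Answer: -13391 + 64*I*sqrt(6) ≈ -13391.0 + 156.77*I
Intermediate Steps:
N(C, m) = 9 + m*C**2 (N(C, m) = C**2*m + 9 = m*C**2 + 9 = 9 + m*C**2)
100*(-134) + N(-8, sqrt(-2 - 4)) = 100*(-134) + (9 + sqrt(-2 - 4)*(-8)**2) = -13400 + (9 + sqrt(-6)*64) = -13400 + (9 + (I*sqrt(6))*64) = -13400 + (9 + 64*I*sqrt(6)) = -13391 + 64*I*sqrt(6)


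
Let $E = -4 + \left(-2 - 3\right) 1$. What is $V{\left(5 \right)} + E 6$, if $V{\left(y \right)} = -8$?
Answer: $-62$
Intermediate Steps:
$E = -9$ ($E = -4 - 5 = -9$)
$V{\left(5 \right)} + E 6 = -8 - 54 = -62$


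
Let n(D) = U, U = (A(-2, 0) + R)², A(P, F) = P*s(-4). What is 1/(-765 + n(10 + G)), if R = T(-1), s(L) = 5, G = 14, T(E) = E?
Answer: -1/644 ≈ -0.0015528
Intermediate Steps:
R = -1
A(P, F) = 5*P (A(P, F) = P*5 = 5*P)
U = 121 (U = (5*(-2) - 1)² = (-10 - 1)² = (-11)² = 121)
n(D) = 121
1/(-765 + n(10 + G)) = 1/(-765 + 121) = 1/(-644) = -1/644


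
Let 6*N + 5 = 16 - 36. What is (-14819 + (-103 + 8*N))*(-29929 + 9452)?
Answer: 918721082/3 ≈ 3.0624e+8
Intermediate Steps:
N = -25/6 (N = -⅚ + (16 - 36)/6 = -⅚ + (⅙)*(-20) = -⅚ - 10/3 = -25/6 ≈ -4.1667)
(-14819 + (-103 + 8*N))*(-29929 + 9452) = (-14819 + (-103 + 8*(-25/6)))*(-29929 + 9452) = (-14819 + (-103 - 100/3))*(-20477) = (-14819 - 409/3)*(-20477) = -44866/3*(-20477) = 918721082/3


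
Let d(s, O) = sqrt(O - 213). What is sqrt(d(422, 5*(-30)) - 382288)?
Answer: sqrt(-382288 + 11*I*sqrt(3)) ≈ 0.02 + 618.29*I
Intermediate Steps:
d(s, O) = sqrt(-213 + O)
sqrt(d(422, 5*(-30)) - 382288) = sqrt(sqrt(-213 + 5*(-30)) - 382288) = sqrt(sqrt(-213 - 150) - 382288) = sqrt(sqrt(-363) - 382288) = sqrt(11*I*sqrt(3) - 382288) = sqrt(-382288 + 11*I*sqrt(3))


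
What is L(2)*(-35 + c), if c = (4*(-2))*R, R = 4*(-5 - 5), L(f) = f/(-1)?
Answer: -570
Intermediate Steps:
L(f) = -f (L(f) = f*(-1) = -f)
R = -40 (R = 4*(-10) = -40)
c = 320 (c = (4*(-2))*(-40) = -8*(-40) = 320)
L(2)*(-35 + c) = (-1*2)*(-35 + 320) = -2*285 = -570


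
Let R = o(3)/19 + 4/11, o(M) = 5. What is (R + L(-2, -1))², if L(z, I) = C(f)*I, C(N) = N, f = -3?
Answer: 574564/43681 ≈ 13.154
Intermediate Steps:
L(z, I) = -3*I
R = 131/209 (R = 5/19 + 4/11 = 131/209 ≈ 0.62679)
(R + L(-2, -1))² = (131/209 - 3*(-1))² = (131/209 + 3)² = (758/209)² = 574564/43681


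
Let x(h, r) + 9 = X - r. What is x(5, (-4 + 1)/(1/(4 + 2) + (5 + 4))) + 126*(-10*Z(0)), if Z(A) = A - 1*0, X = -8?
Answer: -917/55 ≈ -16.673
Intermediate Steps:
Z(A) = A (Z(A) = A + 0 = A)
x(h, r) = -17 - r (x(h, r) = -9 + (-8 - r) = -17 - r)
x(5, (-4 + 1)/(1/(4 + 2) + (5 + 4))) + 126*(-10*Z(0)) = (-17 - (-4 + 1)/(1/(4 + 2) + (5 + 4))) + 126*(-10*0) = (-17 - (-3)/(1/6 + 9)) + 126*0 = (-17 - (-3)/(⅙ + 9)) + 0 = (-17 - (-3)/55/6) + 0 = (-17 - (-3)*6/55) + 0 = (-17 - 1*(-18/55)) + 0 = (-17 + 18/55) + 0 = -917/55 + 0 = -917/55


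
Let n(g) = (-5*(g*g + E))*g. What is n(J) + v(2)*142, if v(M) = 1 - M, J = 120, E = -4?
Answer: -8637742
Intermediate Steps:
n(g) = g*(20 - 5*g²) (n(g) = (-5*(g*g - 4))*g = (-5*(g² - 4))*g = (-5*(-4 + g²))*g = (20 - 5*g²)*g = g*(20 - 5*g²))
n(J) + v(2)*142 = 5*120*(4 - 1*120²) + (1 - 1*2)*142 = 5*120*(4 - 1*14400) + (1 - 2)*142 = 5*120*(4 - 14400) - 1*142 = 5*120*(-14396) - 142 = -8637600 - 142 = -8637742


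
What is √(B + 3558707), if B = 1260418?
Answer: 5*√192765 ≈ 2195.3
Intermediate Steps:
√(B + 3558707) = √(1260418 + 3558707) = √4819125 = 5*√192765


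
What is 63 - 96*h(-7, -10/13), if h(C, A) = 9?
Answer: -801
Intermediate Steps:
63 - 96*h(-7, -10/13) = 63 - 96*9 = 63 - 864 = -801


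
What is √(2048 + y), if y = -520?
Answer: 2*√382 ≈ 39.090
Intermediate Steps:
√(2048 + y) = √(2048 - 520) = √1528 = 2*√382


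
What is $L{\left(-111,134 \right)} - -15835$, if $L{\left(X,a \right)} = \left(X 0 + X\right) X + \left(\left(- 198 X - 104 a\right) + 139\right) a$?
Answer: $1124410$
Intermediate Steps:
$L{\left(X,a \right)} = X^{2} + a \left(139 - 198 X - 104 a\right)$ ($L{\left(X,a \right)} = \left(0 + X\right) X + \left(139 - 198 X - 104 a\right) a = X X + a \left(139 - 198 X - 104 a\right) = X^{2} + a \left(139 - 198 X - 104 a\right)$)
$L{\left(-111,134 \right)} - -15835 = \left(\left(-111\right)^{2} - 104 \cdot 134^{2} + 139 \cdot 134 - \left(-21978\right) 134\right) - -15835 = \left(12321 - 1867424 + 18626 + 2945052\right) + 15835 = 1108575 + 15835 = 1124410$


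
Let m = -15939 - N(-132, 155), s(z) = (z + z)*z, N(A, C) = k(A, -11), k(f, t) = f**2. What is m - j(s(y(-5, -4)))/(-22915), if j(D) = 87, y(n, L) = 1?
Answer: -764513058/22915 ≈ -33363.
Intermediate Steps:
N(A, C) = A**2
s(z) = 2*z**2 (s(z) = (2*z)*z = 2*z**2)
m = -33363 (m = -15939 - 1*(-132)**2 = -15939 - 1*17424 = -15939 - 17424 = -33363)
m - j(s(y(-5, -4)))/(-22915) = -33363 - 87/(-22915) = -33363 - 87*(-1)/22915 = -33363 - 1*(-87/22915) = -33363 + 87/22915 = -764513058/22915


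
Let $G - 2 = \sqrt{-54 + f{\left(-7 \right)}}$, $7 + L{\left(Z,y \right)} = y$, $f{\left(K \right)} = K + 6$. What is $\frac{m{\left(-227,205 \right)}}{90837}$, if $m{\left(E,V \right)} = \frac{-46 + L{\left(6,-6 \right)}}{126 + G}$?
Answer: $- \frac{7552}{1493269443} + \frac{59 i \sqrt{55}}{1493269443} \approx -5.0574 \cdot 10^{-6} + 2.9302 \cdot 10^{-7} i$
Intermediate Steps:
$f{\left(K \right)} = 6 + K$
$L{\left(Z,y \right)} = -7 + y$
$G = 2 + i \sqrt{55}$ ($G = 2 + \sqrt{-54 + \left(6 - 7\right)} = 2 + \sqrt{-54 - 1} = 2 + \sqrt{-55} = 2 + i \sqrt{55} \approx 2.0 + 7.4162 i$)
$m{\left(E,V \right)} = - \frac{59}{128 + i \sqrt{55}}$ ($m{\left(E,V \right)} = \frac{-46 - 13}{126 + \left(2 + i \sqrt{55}\right)} = \frac{-46 - 13}{128 + i \sqrt{55}} = - \frac{59}{128 + i \sqrt{55}}$)
$\frac{m{\left(-227,205 \right)}}{90837} = \frac{- \frac{7552}{16439} + \frac{59 i \sqrt{55}}{16439}}{90837} = \left(- \frac{7552}{16439} + \frac{59 i \sqrt{55}}{16439}\right) \frac{1}{90837} = - \frac{7552}{1493269443} + \frac{59 i \sqrt{55}}{1493269443}$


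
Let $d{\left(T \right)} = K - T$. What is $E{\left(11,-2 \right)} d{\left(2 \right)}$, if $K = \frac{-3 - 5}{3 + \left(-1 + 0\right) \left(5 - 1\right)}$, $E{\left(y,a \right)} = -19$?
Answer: $-114$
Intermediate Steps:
$K = 8$ ($K = - \frac{8}{3 - 4} = - \frac{8}{-1} = \left(-8\right) \left(-1\right) = 8$)
$d{\left(T \right)} = 8 - T$
$E{\left(11,-2 \right)} d{\left(2 \right)} = - 19 \left(8 - 2\right) = \left(-19\right) 6 = -114$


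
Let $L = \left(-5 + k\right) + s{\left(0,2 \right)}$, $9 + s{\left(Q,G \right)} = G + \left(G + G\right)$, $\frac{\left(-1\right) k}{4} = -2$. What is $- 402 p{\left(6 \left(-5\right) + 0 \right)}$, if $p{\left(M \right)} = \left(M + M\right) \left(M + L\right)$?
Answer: $-723600$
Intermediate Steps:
$k = 8$ ($k = \left(-4\right) \left(-2\right) = 8$)
$s{\left(Q,G \right)} = -9 + 3 G$ ($s{\left(Q,G \right)} = -9 + \left(G + \left(G + G\right)\right) = -9 + \left(G + 2 G\right) = -9 + 3 G$)
$L = 0$ ($L = \left(-5 + 8\right) + \left(-9 + 3 \cdot 2\right) = 3 + \left(-9 + 6\right) = 3 - 3 = 0$)
$p{\left(M \right)} = 2 M^{2}$ ($p{\left(M \right)} = \left(M + M\right) \left(M + 0\right) = 2 M M = 2 M^{2}$)
$- 402 p{\left(6 \left(-5\right) + 0 \right)} = - 402 \cdot 2 \left(6 \left(-5\right) + 0\right)^{2} = - 402 \cdot 2 \left(-30 + 0\right)^{2} = - 402 \cdot 2 \left(-30\right)^{2} = - 402 \cdot 2 \cdot 900 = \left(-402\right) 1800 = -723600$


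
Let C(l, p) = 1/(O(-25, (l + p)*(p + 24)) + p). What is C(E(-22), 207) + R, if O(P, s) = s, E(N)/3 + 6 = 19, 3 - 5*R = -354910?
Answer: 20241753134/285165 ≈ 70983.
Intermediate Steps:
R = 354913/5 (R = ⅗ - ⅕*(-354910) = ⅗ + 70982 = 354913/5 ≈ 70983.)
E(N) = 39 (E(N) = -18 + 3*19 = -18 + 57 = 39)
C(l, p) = 1/(p + (24 + p)*(l + p)) (C(l, p) = 1/((l + p)*(p + 24) + p) = 1/((l + p)*(24 + p) + p) = 1/((24 + p)*(l + p) + p) = 1/(p + (24 + p)*(l + p)))
C(E(-22), 207) + R = 1/(207² + 24*39 + 25*207 + 39*207) + 354913/5 = 1/(42849 + 936 + 5175 + 8073) + 354913/5 = 1/57033 + 354913/5 = 20241753134/285165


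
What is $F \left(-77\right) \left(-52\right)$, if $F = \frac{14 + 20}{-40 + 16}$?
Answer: $- \frac{17017}{3} \approx -5672.3$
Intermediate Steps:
$F = - \frac{17}{12}$ ($F = \frac{34}{-24} = 34 \left(- \frac{1}{24}\right) = - \frac{17}{12} \approx -1.4167$)
$F \left(-77\right) \left(-52\right) = \left(- \frac{17}{12}\right) \left(-77\right) \left(-52\right) = \frac{1309}{12} \left(-52\right) = - \frac{17017}{3}$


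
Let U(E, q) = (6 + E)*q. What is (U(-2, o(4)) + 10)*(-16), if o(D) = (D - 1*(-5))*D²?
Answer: -9376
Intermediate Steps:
o(D) = D²*(5 + D) (o(D) = (D + 5)*D² = (5 + D)*D² = D²*(5 + D))
U(E, q) = q*(6 + E)
(U(-2, o(4)) + 10)*(-16) = ((4²*(5 + 4))*(6 - 2) + 10)*(-16) = ((16*9)*4 + 10)*(-16) = (144*4 + 10)*(-16) = (576 + 10)*(-16) = 586*(-16) = -9376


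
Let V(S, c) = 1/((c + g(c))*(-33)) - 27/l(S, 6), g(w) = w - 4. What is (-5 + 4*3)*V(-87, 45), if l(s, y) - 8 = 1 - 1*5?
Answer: -268205/5676 ≈ -47.252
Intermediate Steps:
g(w) = -4 + w
l(s, y) = 4 (l(s, y) = 8 + (1 - 1*5) = 8 + (1 - 5) = 8 - 4 = 4)
V(S, c) = -27/4 - 1/(33*(-4 + 2*c)) (V(S, c) = 1/((c + (-4 + c))*(-33)) - 27/4 = -1/33/(-4 + 2*c) - 27*¼ = -1/(33*(-4 + 2*c)) - 27/4 = -27/4 - 1/(33*(-4 + 2*c)))
(-5 + 4*3)*V(-87, 45) = (-5 + 4*3)*((1780 - 891*45)/(132*(-2 + 45))) = (-5 + 12)*((1/132)*(1780 - 40095)/43) = 7*((1/132)*(1/43)*(-38315)) = 7*(-38315/5676) = -268205/5676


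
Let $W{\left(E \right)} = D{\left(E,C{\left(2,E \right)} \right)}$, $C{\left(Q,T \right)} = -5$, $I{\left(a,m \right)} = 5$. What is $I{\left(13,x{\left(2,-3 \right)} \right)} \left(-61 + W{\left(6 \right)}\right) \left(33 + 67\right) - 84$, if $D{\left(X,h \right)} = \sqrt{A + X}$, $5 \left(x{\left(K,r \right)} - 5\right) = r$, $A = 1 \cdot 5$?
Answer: $-30584 + 500 \sqrt{11} \approx -28926.0$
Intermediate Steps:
$A = 5$
$x{\left(K,r \right)} = 5 + \frac{r}{5}$
$D{\left(X,h \right)} = \sqrt{5 + X}$
$W{\left(E \right)} = \sqrt{5 + E}$
$I{\left(13,x{\left(2,-3 \right)} \right)} \left(-61 + W{\left(6 \right)}\right) \left(33 + 67\right) - 84 = 5 \left(-61 + \sqrt{5 + 6}\right) \left(33 + 67\right) - 84 = 5 \left(-61 + \sqrt{11}\right) 100 - 84 = 5 \left(-6100 + 100 \sqrt{11}\right) - 84 = \left(-30500 + 500 \sqrt{11}\right) - 84 = -30584 + 500 \sqrt{11}$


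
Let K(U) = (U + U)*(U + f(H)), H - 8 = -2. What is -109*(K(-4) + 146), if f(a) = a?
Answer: -14170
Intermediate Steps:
H = 6 (H = 8 - 2 = 6)
K(U) = 2*U*(6 + U) (K(U) = (U + U)*(U + 6) = (2*U)*(6 + U) = 2*U*(6 + U))
-109*(K(-4) + 146) = -109*(2*(-4)*(6 - 4) + 146) = -109*(2*(-4)*2 + 146) = -109*(-16 + 146) = -109*130 = -14170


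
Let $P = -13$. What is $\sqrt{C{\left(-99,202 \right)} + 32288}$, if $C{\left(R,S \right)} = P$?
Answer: $5 \sqrt{1291} \approx 179.65$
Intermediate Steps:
$C{\left(R,S \right)} = -13$
$\sqrt{C{\left(-99,202 \right)} + 32288} = \sqrt{-13 + 32288} = \sqrt{32275} = 5 \sqrt{1291}$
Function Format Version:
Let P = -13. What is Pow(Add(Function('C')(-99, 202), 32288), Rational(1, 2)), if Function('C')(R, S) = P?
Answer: Mul(5, Pow(1291, Rational(1, 2))) ≈ 179.65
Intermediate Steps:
Function('C')(R, S) = -13
Pow(Add(Function('C')(-99, 202), 32288), Rational(1, 2)) = Pow(Add(-13, 32288), Rational(1, 2)) = Pow(32275, Rational(1, 2)) = Mul(5, Pow(1291, Rational(1, 2)))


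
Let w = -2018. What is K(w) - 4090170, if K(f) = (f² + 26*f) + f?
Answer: -72332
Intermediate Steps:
K(f) = f² + 27*f
K(w) - 4090170 = -2018*(27 - 2018) - 4090170 = -2018*(-1991) - 4090170 = 4017838 - 4090170 = -72332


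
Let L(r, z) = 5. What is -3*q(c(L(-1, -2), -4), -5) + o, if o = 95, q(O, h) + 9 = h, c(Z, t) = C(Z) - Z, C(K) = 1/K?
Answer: 137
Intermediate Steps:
c(Z, t) = 1/Z - Z
q(O, h) = -9 + h
-3*q(c(L(-1, -2), -4), -5) + o = -3*(-9 - 5) + 95 = -3*(-14) + 95 = 42 + 95 = 137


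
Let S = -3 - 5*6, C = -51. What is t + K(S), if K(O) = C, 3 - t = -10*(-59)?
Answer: -638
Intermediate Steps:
t = -587 (t = 3 - (-10)*(-59) = 3 - 1*590 = 3 - 590 = -587)
S = -33 (S = -3 - 30 = -33)
K(O) = -51
t + K(S) = -587 - 51 = -638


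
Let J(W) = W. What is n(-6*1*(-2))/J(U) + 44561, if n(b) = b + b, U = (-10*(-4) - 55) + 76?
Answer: 2718245/61 ≈ 44561.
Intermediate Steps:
U = 61 (U = (40 - 55) + 76 = -15 + 76 = 61)
n(b) = 2*b
n(-6*1*(-2))/J(U) + 44561 = (2*(-6*1*(-2)))/61 + 44561 = (2*(-6*(-2)))*(1/61) + 44561 = (2*12)*(1/61) + 44561 = 24*(1/61) + 44561 = 24/61 + 44561 = 2718245/61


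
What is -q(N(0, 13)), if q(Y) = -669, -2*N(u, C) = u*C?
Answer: 669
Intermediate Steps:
N(u, C) = -C*u/2 (N(u, C) = -u*C/2 = -C*u/2)
-q(N(0, 13)) = -1*(-669) = 669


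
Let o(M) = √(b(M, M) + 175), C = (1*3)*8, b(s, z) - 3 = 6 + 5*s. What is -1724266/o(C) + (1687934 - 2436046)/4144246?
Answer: -374056/2072123 - 862133*√19/38 ≈ -98894.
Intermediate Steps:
b(s, z) = 9 + 5*s (b(s, z) = 3 + (6 + 5*s) = 9 + 5*s)
C = 24 (C = 3*8 = 24)
o(M) = √(184 + 5*M) (o(M) = √((9 + 5*M) + 175) = √(184 + 5*M))
-1724266/o(C) + (1687934 - 2436046)/4144246 = -1724266/√(184 + 5*24) + (1687934 - 2436046)/4144246 = -1724266/√(184 + 120) - 748112*1/4144246 = -1724266*√19/76 - 374056/2072123 = -862133*√19/38 - 374056/2072123 = -374056/2072123 - 862133*√19/38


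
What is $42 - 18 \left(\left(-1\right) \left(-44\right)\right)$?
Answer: $-750$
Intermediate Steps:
$42 - 18 \left(\left(-1\right) \left(-44\right)\right) = 42 - 792 = -750$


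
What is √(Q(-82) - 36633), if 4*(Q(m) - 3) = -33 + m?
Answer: I*√146635/2 ≈ 191.46*I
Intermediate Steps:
Q(m) = -21/4 + m/4 (Q(m) = 3 + (-33 + m)/4 = 3 + (-33/4 + m/4) = -21/4 + m/4)
√(Q(-82) - 36633) = √((-21/4 + (¼)*(-82)) - 36633) = √((-21/4 - 41/2) - 36633) = √(-103/4 - 36633) = √(-146635/4) = I*√146635/2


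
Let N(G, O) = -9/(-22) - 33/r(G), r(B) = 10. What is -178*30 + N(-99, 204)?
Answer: -293859/55 ≈ -5342.9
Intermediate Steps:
N(G, O) = -159/55 (N(G, O) = -9/(-22) - 33/10 = -9*(-1/22) - 33*⅒ = 9/22 - 33/10 = -159/55)
-178*30 + N(-99, 204) = -178*30 - 159/55 = -5340 - 159/55 = -293859/55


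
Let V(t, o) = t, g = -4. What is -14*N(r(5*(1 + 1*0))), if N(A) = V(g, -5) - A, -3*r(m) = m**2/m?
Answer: 98/3 ≈ 32.667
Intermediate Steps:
r(m) = -m/3 (r(m) = -m**2/(3*m) = -m/3)
N(A) = -4 - A
-14*N(r(5*(1 + 1*0))) = -14*(-4 - (-1)*5*(1 + 1*0)/3) = -14*(-4 - (-1)*5*(1 + 0)/3) = -14*(-4 - (-1)*5*1/3) = -14*(-4 - (-1)*5/3) = -14*(-4 - 1*(-5/3)) = -14*(-4 + 5/3) = -14*(-7/3) = 98/3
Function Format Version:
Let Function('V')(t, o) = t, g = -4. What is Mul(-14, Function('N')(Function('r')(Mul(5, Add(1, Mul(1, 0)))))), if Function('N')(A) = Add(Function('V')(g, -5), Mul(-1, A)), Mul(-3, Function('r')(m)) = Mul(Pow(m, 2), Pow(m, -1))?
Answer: Rational(98, 3) ≈ 32.667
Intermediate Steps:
Function('r')(m) = Mul(Rational(-1, 3), m) (Function('r')(m) = Mul(Rational(-1, 3), Mul(Pow(m, 2), Pow(m, -1))) = Mul(Rational(-1, 3), m))
Function('N')(A) = Add(-4, Mul(-1, A))
Mul(-14, Function('N')(Function('r')(Mul(5, Add(1, Mul(1, 0)))))) = Mul(-14, Add(-4, Mul(-1, Mul(Rational(-1, 3), Mul(5, Add(1, Mul(1, 0))))))) = Mul(-14, Add(-4, Mul(-1, Mul(Rational(-1, 3), Mul(5, Add(1, 0)))))) = Mul(-14, Add(-4, Mul(-1, Mul(Rational(-1, 3), Mul(5, 1))))) = Mul(-14, Add(-4, Mul(-1, Mul(Rational(-1, 3), 5)))) = Mul(-14, Add(-4, Mul(-1, Rational(-5, 3)))) = Mul(-14, Add(-4, Rational(5, 3))) = Mul(-14, Rational(-7, 3)) = Rational(98, 3)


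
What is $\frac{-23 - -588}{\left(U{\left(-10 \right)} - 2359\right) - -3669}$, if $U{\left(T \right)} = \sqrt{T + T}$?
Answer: $\frac{74015}{171612} - \frac{113 i \sqrt{5}}{171612} \approx 0.43129 - 0.0014724 i$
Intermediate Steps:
$U{\left(T \right)} = \sqrt{2} \sqrt{T}$ ($U{\left(T \right)} = \sqrt{2 T} = \sqrt{2} \sqrt{T}$)
$\frac{-23 - -588}{\left(U{\left(-10 \right)} - 2359\right) - -3669} = \frac{-23 - -588}{\left(\sqrt{2} \sqrt{-10} - 2359\right) - -3669} = \frac{-23 + 588}{\left(\sqrt{2} i \sqrt{10} - 2359\right) + 3669} = \frac{565}{\left(2 i \sqrt{5} - 2359\right) + 3669} = \frac{565}{\left(-2359 + 2 i \sqrt{5}\right) + 3669} = \frac{565}{1310 + 2 i \sqrt{5}}$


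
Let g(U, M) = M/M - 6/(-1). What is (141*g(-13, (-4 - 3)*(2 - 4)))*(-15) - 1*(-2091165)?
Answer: 2076360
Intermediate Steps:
g(U, M) = 7 (g(U, M) = 1 - 6*(-1) = 1 + 6 = 7)
(141*g(-13, (-4 - 3)*(2 - 4)))*(-15) - 1*(-2091165) = (141*7)*(-15) - 1*(-2091165) = 987*(-15) + 2091165 = -14805 + 2091165 = 2076360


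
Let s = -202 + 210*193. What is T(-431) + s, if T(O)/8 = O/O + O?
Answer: 36888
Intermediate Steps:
s = 40328 (s = -202 + 40530 = 40328)
T(O) = 8 + 8*O (T(O) = 8*(O/O + O) = 8*(1 + O) = 8 + 8*O)
T(-431) + s = (8 + 8*(-431)) + 40328 = (8 - 3448) + 40328 = -3440 + 40328 = 36888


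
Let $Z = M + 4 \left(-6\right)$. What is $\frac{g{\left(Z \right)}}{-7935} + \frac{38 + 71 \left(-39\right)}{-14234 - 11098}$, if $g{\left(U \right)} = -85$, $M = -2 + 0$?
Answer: $\frac{1588247}{13400628} \approx 0.11852$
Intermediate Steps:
$M = -2$
$Z = -26$ ($Z = -2 + 4 \left(-6\right) = -2 - 24 = -26$)
$\frac{g{\left(Z \right)}}{-7935} + \frac{38 + 71 \left(-39\right)}{-14234 - 11098} = - \frac{85}{-7935} + \frac{38 + 71 \left(-39\right)}{-14234 - 11098} = \left(-85\right) \left(- \frac{1}{7935}\right) + \frac{38 - 2769}{-14234 - 11098} = \frac{17}{1587} - \frac{2731}{-25332} = \frac{17}{1587} - - \frac{2731}{25332} = \frac{17}{1587} + \frac{2731}{25332} = \frac{1588247}{13400628}$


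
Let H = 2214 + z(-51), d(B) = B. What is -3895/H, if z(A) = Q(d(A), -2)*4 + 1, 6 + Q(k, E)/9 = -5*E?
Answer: -3895/2359 ≈ -1.6511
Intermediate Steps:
Q(k, E) = -54 - 45*E (Q(k, E) = -54 + 9*(-5*E) = -54 - 45*E)
z(A) = 145 (z(A) = (-54 - 45*(-2))*4 + 1 = (-54 + 90)*4 + 1 = 36*4 + 1 = 144 + 1 = 145)
H = 2359 (H = 2214 + 145 = 2359)
-3895/H = -3895/2359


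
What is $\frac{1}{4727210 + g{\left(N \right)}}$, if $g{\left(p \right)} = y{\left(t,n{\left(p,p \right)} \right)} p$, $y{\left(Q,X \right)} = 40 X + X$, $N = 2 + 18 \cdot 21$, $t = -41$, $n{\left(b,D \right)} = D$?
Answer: $\frac{1}{10647610} \approx 9.3918 \cdot 10^{-8}$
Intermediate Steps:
$N = 380$ ($N = 2 + 378 = 380$)
$y{\left(Q,X \right)} = 41 X$
$g{\left(p \right)} = 41 p^{2}$ ($g{\left(p \right)} = 41 p p = 41 p^{2}$)
$\frac{1}{4727210 + g{\left(N \right)}} = \frac{1}{4727210 + 41 \cdot 380^{2}} = \frac{1}{4727210 + 41 \cdot 144400} = \frac{1}{4727210 + 5920400} = \frac{1}{10647610}$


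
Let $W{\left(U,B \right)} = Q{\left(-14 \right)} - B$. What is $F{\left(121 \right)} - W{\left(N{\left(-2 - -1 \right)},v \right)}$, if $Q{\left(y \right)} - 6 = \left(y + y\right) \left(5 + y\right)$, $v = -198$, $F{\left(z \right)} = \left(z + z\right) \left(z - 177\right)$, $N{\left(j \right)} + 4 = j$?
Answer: $-14008$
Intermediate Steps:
$N{\left(j \right)} = -4 + j$
$F{\left(z \right)} = 2 z \left(-177 + z\right)$
$Q{\left(y \right)} = 6 + 2 y \left(5 + y\right)$ ($Q{\left(y \right)} = 6 + \left(y + y\right) \left(5 + y\right) = 6 + 2 y \left(5 + y\right)$)
$W{\left(U,B \right)} = 258 - B$ ($W{\left(U,B \right)} = \left(6 + 2 \left(-14\right)^{2} + 10 \left(-14\right)\right) - B = \left(6 + 2 \cdot 196 - 140\right) - B = \left(6 + 392 - 140\right) - B = 258 - B$)
$F{\left(121 \right)} - W{\left(N{\left(-2 - -1 \right)},v \right)} = 2 \cdot 121 \left(-177 + 121\right) - \left(258 - -198\right) = 2 \cdot 121 \left(-56\right) - \left(258 + 198\right) = -13552 - 456 = -14008$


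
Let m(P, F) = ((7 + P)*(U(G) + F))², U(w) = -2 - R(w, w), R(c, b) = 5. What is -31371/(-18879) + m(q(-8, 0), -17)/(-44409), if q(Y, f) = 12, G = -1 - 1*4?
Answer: -281385445/93155279 ≈ -3.0206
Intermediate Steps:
G = -5 (G = -1 - 4 = -5)
U(w) = -7 (U(w) = -2 - 1*5 = -2 - 5 = -7)
m(P, F) = (-7 + F)²*(7 + P)² (m(P, F) = ((7 + P)*(-7 + F))² = ((-7 + F)*(7 + P))² = (-7 + F)²*(7 + P)²)
-31371/(-18879) + m(q(-8, 0), -17)/(-44409) = -31371/(-18879) + ((-7 - 17)²*(7 + 12)²)/(-44409) = -31371*(-1/18879) + ((-24)²*19²)*(-1/44409) = 10457/6293 + (576*361)*(-1/44409) = 10457/6293 + 207936*(-1/44409) = 10457/6293 - 69312/14803 = -281385445/93155279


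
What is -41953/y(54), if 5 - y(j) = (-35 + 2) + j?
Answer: 41953/16 ≈ 2622.1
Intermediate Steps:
y(j) = 38 - j (y(j) = 5 - ((-35 + 2) + j) = 5 - (-33 + j) = 5 + (33 - j) = 38 - j)
-41953/y(54) = -41953/(38 - 1*54) = -41953/(38 - 54) = -41953/(-16) = -41953*(-1/16) = 41953/16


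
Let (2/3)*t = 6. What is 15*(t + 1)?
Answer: 150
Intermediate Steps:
t = 9 (t = (3/2)*6 = 9)
15*(t + 1) = 15*(9 + 1) = 15*10 = 150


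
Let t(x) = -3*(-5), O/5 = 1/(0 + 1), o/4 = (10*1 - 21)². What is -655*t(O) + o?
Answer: -9341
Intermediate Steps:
o = 484 (o = 4*(10*1 - 21)² = 4*(10 - 21)² = 4*(-11)² = 4*121 = 484)
O = 5 (O = 5/(0 + 1) = 5/1 = 5*1 = 5)
t(x) = 15
-655*t(O) + o = -655*15 + 484 = -9825 + 484 = -9341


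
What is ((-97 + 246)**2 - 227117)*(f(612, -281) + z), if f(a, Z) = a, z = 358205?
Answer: -73527344372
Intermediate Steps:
((-97 + 246)**2 - 227117)*(f(612, -281) + z) = ((-97 + 246)**2 - 227117)*(612 + 358205) = (149**2 - 227117)*358817 = (22201 - 227117)*358817 = -204916*358817 = -73527344372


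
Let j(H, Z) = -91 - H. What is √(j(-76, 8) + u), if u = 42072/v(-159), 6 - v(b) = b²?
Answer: I*√47314463/1685 ≈ 4.0822*I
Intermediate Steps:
v(b) = 6 - b²
u = -14024/8425 (u = 42072/(6 - 1*(-159)²) = 42072/(6 - 1*25281) = 42072/(6 - 25281) = 42072/(-25275) = 42072*(-1/25275) = -14024/8425 ≈ -1.6646)
√(j(-76, 8) + u) = √((-91 - 1*(-76)) - 14024/8425) = √((-91 + 76) - 14024/8425) = √(-15 - 14024/8425) = √(-140399/8425) = I*√47314463/1685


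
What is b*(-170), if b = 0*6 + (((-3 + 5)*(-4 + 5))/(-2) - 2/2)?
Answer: 340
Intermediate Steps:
b = -2 (b = 0 + ((2*1)*(-1/2) - 2*1/2) = 0 + (2*(-1/2) - 1) = 0 + (-1 - 1) = 0 - 2 = -2)
b*(-170) = -2*(-170) = 340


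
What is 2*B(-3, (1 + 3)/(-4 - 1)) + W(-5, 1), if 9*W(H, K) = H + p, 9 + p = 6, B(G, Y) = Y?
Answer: -112/45 ≈ -2.4889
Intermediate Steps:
p = -3 (p = -9 + 6 = -3)
W(H, K) = -⅓ + H/9 (W(H, K) = (H - 3)/9 = (-3 + H)/9 = -⅓ + H/9)
2*B(-3, (1 + 3)/(-4 - 1)) + W(-5, 1) = 2*((1 + 3)/(-4 - 1)) + (-⅓ + (⅑)*(-5)) = 2*(4/(-5)) + (-⅓ - 5/9) = 2*(4*(-⅕)) - 8/9 = 2*(-⅘) - 8/9 = -8/5 - 8/9 = -112/45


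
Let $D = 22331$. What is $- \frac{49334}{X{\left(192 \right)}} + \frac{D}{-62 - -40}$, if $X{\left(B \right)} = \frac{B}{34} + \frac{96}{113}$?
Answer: $- \frac{590911097}{68640} \approx -8608.8$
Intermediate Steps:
$X{\left(B \right)} = \frac{96}{113} + \frac{B}{34}$ ($X{\left(B \right)} = B \frac{1}{34} + 96 \cdot \frac{1}{113} = \frac{B}{34} + \frac{96}{113} = \frac{96}{113} + \frac{B}{34}$)
$- \frac{49334}{X{\left(192 \right)}} + \frac{D}{-62 - -40} = - \frac{49334}{\frac{96}{113} + \frac{1}{34} \cdot 192} + \frac{22331}{-62 - -40} = - \frac{49334}{\frac{96}{113} + \frac{96}{17}} + \frac{22331}{-62 + 40} = - \frac{49334}{\frac{12480}{1921}} + \frac{22331}{-22} = \left(-49334\right) \frac{1921}{12480} + 22331 \left(- \frac{1}{22}\right) = - \frac{47385307}{6240} - \frac{22331}{22} = - \frac{590911097}{68640}$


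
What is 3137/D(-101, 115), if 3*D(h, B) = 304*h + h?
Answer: -9411/30805 ≈ -0.30550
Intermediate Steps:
D(h, B) = 305*h/3 (D(h, B) = (304*h + h)/3 = (305*h)/3 = 305*h/3)
3137/D(-101, 115) = 3137/(((305/3)*(-101))) = 3137/(-30805/3) = 3137*(-3/30805) = -9411/30805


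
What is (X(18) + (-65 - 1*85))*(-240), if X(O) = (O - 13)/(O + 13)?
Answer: 1114800/31 ≈ 35961.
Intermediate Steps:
X(O) = (-13 + O)/(13 + O)
(X(18) + (-65 - 1*85))*(-240) = ((-13 + 18)/(13 + 18) + (-65 - 1*85))*(-240) = (5/31 + (-65 - 85))*(-240) = ((1/31)*5 - 150)*(-240) = (5/31 - 150)*(-240) = -4645/31*(-240) = 1114800/31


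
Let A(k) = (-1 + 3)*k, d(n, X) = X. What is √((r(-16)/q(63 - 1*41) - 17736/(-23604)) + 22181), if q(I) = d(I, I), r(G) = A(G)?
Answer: √10383922650871/21637 ≈ 148.93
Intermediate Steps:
A(k) = 2*k
r(G) = 2*G
q(I) = I
√((r(-16)/q(63 - 1*41) - 17736/(-23604)) + 22181) = √(((2*(-16))/(63 - 1*41) - 17736/(-23604)) + 22181) = √((-32/(63 - 41) - 17736*(-1/23604)) + 22181) = √((-32/22 + 1478/1967) + 22181) = √((-32*1/22 + 1478/1967) + 22181) = √((-16/11 + 1478/1967) + 22181) = √(-15214/21637 + 22181) = √(479915083/21637) = √10383922650871/21637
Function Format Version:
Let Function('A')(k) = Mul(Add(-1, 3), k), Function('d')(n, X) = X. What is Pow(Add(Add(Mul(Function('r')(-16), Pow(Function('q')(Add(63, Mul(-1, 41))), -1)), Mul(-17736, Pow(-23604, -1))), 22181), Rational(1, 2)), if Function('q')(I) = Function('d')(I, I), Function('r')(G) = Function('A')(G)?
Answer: Mul(Rational(1, 21637), Pow(10383922650871, Rational(1, 2))) ≈ 148.93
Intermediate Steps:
Function('A')(k) = Mul(2, k)
Function('r')(G) = Mul(2, G)
Function('q')(I) = I
Pow(Add(Add(Mul(Function('r')(-16), Pow(Function('q')(Add(63, Mul(-1, 41))), -1)), Mul(-17736, Pow(-23604, -1))), 22181), Rational(1, 2)) = Pow(Add(Add(Mul(Mul(2, -16), Pow(Add(63, Mul(-1, 41)), -1)), Mul(-17736, Pow(-23604, -1))), 22181), Rational(1, 2)) = Pow(Add(Add(Mul(-32, Pow(Add(63, -41), -1)), Mul(-17736, Rational(-1, 23604))), 22181), Rational(1, 2)) = Pow(Add(Add(Mul(-32, Pow(22, -1)), Rational(1478, 1967)), 22181), Rational(1, 2)) = Pow(Add(Add(Mul(-32, Rational(1, 22)), Rational(1478, 1967)), 22181), Rational(1, 2)) = Pow(Add(Add(Rational(-16, 11), Rational(1478, 1967)), 22181), Rational(1, 2)) = Pow(Add(Rational(-15214, 21637), 22181), Rational(1, 2)) = Pow(Rational(479915083, 21637), Rational(1, 2)) = Mul(Rational(1, 21637), Pow(10383922650871, Rational(1, 2)))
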